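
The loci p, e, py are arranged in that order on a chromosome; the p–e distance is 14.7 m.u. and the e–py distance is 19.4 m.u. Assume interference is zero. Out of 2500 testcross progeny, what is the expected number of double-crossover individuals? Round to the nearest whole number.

71

Map distances give recombination frequencies of 0.147 and 0.194 for the two intervals.
With no interference, expected double-crossover frequency = 0.147 × 0.194 = 0.02852.
Expected number = 0.02852 × 2500 = 71.29 ≈ 71.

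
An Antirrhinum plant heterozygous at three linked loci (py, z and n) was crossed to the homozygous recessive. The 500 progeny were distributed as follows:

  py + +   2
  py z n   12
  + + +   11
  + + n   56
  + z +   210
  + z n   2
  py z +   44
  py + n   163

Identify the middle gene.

The two most frequent reciprocal classes, py + n and + z +, are the parental types, so the F1 was py + n / + z +.
The two rarest classes, py + + and + z n, are the double crossovers. Comparing them with the parentals, only the n allele has switched, so n is the middle locus and the order is z – n – py.

n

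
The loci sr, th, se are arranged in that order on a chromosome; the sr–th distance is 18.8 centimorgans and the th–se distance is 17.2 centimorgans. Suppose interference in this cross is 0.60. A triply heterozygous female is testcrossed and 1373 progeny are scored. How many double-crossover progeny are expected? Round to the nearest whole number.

Map distances give recombination frequencies of 0.188 and 0.172 for the two intervals.
With interference 0.60 (so coincidence = 0.40), expected double-crossover frequency = 0.188 × 0.172 × 0.40 = 0.01293.
Expected number = 0.01293 × 1373 = 17.76 ≈ 18.

18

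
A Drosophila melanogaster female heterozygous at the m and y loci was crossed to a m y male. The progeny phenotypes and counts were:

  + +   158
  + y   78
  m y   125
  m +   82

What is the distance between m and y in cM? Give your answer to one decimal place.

The two most frequent classes, + + (158) and m y (125), are the parental types, so the F1 was + + / m y.
The recombinant classes are + y and m +: 78 + 82 = 160.
Recombination frequency = 160/443 = 0.3612 ≈ 36.1%, i.e. 36.1 cM.

36.1 cM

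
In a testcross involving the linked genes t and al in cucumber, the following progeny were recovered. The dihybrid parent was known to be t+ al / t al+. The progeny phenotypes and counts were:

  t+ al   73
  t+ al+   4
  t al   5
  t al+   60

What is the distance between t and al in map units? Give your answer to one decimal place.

6.3 map units

The recombinant classes are t+ al+ and t al: 4 + 5 = 9.
Recombination frequency = 9/142 = 0.0634 ≈ 6.3%, i.e. 6.3 map units.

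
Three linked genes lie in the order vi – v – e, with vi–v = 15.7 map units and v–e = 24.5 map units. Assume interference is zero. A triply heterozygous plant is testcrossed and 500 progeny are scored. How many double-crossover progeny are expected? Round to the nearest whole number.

Map distances give recombination frequencies of 0.157 and 0.245 for the two intervals.
With no interference, expected double-crossover frequency = 0.157 × 0.245 = 0.03846.
Expected number = 0.03846 × 500 = 19.23 ≈ 19.

19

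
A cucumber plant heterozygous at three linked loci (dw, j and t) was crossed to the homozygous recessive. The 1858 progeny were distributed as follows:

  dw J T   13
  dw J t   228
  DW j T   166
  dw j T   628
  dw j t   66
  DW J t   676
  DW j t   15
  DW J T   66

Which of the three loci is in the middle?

The two most frequent reciprocal classes, DW J t and dw j T, are the parental types, so the F1 was DW J t / dw j T.
The two rarest classes, DW j t and dw J T, are the double crossovers. Comparing them with the parentals, only the j allele has switched, so j is the middle locus and the order is t – j – dw.

j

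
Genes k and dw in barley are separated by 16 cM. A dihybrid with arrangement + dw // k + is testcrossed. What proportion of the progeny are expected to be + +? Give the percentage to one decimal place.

8.0%

A map distance of 16 cM corresponds to a recombination frequency of 0.160.
The F1 is + dw / k +, so + + is a recombinant gamete class with expected frequency r/2 = 0.160/2 = 0.0800.
That is 0.0800 = 8.0% of the progeny.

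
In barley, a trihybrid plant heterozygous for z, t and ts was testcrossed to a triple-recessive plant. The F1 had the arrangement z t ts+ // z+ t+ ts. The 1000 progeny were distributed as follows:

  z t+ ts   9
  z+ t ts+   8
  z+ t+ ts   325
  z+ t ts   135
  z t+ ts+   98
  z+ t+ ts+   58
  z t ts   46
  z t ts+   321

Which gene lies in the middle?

The two rarest classes, z+ t ts+ and z t+ ts, are the double crossovers. Comparing them with the parentals, only the z allele has switched, so z is the middle locus and the order is ts – z – t.

z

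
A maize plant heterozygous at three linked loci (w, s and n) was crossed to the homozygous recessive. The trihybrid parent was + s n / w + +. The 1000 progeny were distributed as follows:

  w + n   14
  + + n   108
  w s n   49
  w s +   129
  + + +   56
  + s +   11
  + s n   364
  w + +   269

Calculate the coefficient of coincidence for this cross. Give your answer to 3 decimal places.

The two rarest classes, + s + and w + n, are the double crossovers. Comparing them with the parentals, only the n allele has switched, so n is the middle locus and the order is s – n – w.
s–n: (237 + 25)/1000 = 0.2620; n–w: (105 + 25)/1000 = 0.1300.
Expected DCO frequency = 0.2620 × 0.1300 ≈ 0.03406; observed = 25/1000 ≈ 0.02500.
Coefficient of coincidence = 0.02500/0.03406 ≈ 0.734.

0.734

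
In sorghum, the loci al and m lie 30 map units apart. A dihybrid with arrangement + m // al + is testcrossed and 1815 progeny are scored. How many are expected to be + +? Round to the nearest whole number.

A map distance of 30 map units corresponds to a recombination frequency of 0.300.
The F1 is + m / al +, so + + is a recombinant gamete class with expected frequency r/2 = 0.300/2 = 0.1500.
Expected number = 0.1500 × 1815 = 272.25 ≈ 272.

272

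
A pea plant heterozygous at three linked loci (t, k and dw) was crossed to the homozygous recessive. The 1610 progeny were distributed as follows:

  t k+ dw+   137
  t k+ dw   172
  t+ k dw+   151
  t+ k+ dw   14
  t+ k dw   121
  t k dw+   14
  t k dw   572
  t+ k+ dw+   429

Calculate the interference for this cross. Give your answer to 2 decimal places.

0.55

The two most frequent reciprocal classes, t k dw and t+ k+ dw+, are the parental types, so the F1 was t k dw / t+ k+ dw+.
The two rarest classes, t k dw+ and t+ k+ dw, are the double crossovers. Comparing them with the parentals, only the dw allele has switched, so dw is the middle locus and the order is t – dw – k.
t–dw: (258 + 28)/1610 = 0.1776; dw–k: (323 + 28)/1610 = 0.2180.
Expected DCO frequency = 0.1776 × 0.2180 ≈ 0.03872; observed = 28/1610 ≈ 0.01739.
Coefficient of coincidence = 0.01739/0.03872 ≈ 0.45; interference = 1 − 0.45 = 0.55.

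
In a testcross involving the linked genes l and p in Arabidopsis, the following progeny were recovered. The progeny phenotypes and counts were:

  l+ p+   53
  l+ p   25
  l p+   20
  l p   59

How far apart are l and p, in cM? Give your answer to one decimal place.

28.7 cM

The two most frequent classes, l+ p+ (53) and l p (59), are the parental types, so the F1 was l+ p+ / l p.
The recombinant classes are l+ p and l p+: 25 + 20 = 45.
Recombination frequency = 45/157 = 0.2866 ≈ 28.7%, i.e. 28.7 cM.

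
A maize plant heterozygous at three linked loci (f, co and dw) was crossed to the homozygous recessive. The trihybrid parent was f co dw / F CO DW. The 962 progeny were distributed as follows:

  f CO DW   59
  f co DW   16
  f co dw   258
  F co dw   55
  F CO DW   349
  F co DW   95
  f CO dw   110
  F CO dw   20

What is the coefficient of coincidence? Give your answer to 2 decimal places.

0.96

The two rarest classes, f co DW and F CO dw, are the double crossovers. Comparing them with the parentals, only the dw allele has switched, so dw is the middle locus and the order is co – dw – f.
co–dw: (205 + 36)/962 = 0.2505; dw–f: (114 + 36)/962 = 0.1559.
Expected DCO frequency = 0.2505 × 0.1559 ≈ 0.03905; observed = 36/962 ≈ 0.03742.
Coefficient of coincidence = 0.03742/0.03905 ≈ 0.96.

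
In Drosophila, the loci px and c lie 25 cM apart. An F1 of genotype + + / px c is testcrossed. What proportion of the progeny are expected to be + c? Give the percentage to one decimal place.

12.5%

A map distance of 25 cM corresponds to a recombination frequency of 0.250.
The F1 is + + / px c, so + c is a recombinant gamete class with expected frequency r/2 = 0.250/2 = 0.1250.
That is 0.1250 = 12.5% of the progeny.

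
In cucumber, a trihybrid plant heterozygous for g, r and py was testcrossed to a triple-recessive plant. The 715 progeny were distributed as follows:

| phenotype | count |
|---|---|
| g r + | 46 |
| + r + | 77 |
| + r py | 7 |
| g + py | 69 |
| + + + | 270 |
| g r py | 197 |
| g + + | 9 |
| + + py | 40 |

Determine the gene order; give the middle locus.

g

The two most frequent reciprocal classes, + + + and g r py, are the parental types, so the F1 was + + + / g r py.
The two rarest classes, g + + and + r py, are the double crossovers. Comparing them with the parentals, only the g allele has switched, so g is the middle locus and the order is py – g – r.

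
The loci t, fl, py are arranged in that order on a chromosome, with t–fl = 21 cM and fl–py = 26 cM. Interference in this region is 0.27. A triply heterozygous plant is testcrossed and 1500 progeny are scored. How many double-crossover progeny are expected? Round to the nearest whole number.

60

Map distances give recombination frequencies of 0.210 and 0.260 for the two intervals.
With interference 0.27 (so coincidence = 0.73), expected double-crossover frequency = 0.210 × 0.260 × 0.73 = 0.03986.
Expected number = 0.03986 × 1500 = 59.79 ≈ 60.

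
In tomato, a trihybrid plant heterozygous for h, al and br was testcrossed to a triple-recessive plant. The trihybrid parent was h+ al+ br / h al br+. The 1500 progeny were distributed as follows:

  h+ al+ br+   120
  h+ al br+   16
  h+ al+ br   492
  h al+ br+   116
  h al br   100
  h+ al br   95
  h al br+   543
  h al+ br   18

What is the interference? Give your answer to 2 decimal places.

0.18

The two rarest classes, h al+ br and h+ al br+, are the double crossovers. Comparing them with the parentals, only the h allele has switched, so h is the middle locus and the order is br – h – al.
br–h: (220 + 34)/1500 = 0.1693; h–al: (211 + 34)/1500 = 0.1633.
Expected DCO frequency = 0.1693 × 0.1633 ≈ 0.02765; observed = 34/1500 ≈ 0.02267.
Coefficient of coincidence = 0.02267/0.02765 ≈ 0.82; interference = 1 − 0.82 = 0.18.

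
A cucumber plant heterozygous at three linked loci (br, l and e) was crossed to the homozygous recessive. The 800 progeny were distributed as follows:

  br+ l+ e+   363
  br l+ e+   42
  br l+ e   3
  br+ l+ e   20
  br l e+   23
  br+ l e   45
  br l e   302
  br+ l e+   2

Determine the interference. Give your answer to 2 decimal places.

0.09

The two most frequent reciprocal classes, br l e and br+ l+ e+, are the parental types, so the F1 was br l e / br+ l+ e+.
The two rarest classes, br l+ e and br+ l e+, are the double crossovers. Comparing them with the parentals, only the l allele has switched, so l is the middle locus and the order is br – l – e.
br–l: (87 + 5)/800 = 0.1150; l–e: (43 + 5)/800 = 0.0600.
Expected DCO frequency = 0.1150 × 0.0600 ≈ 0.00690; observed = 5/800 ≈ 0.00625.
Coefficient of coincidence = 0.00625/0.00690 ≈ 0.91; interference = 1 − 0.91 = 0.09.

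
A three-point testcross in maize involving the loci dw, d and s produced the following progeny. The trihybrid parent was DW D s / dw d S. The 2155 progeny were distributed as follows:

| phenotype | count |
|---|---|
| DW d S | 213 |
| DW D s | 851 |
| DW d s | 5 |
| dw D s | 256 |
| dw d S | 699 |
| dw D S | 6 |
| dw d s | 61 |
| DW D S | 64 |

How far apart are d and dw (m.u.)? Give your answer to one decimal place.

The two rarest classes, DW d s and dw D S, are the double crossovers. Comparing them with the parentals, only the d allele has switched, so d is the middle locus and the order is s – d – dw.
Crossovers in the d–dw interval produce the single-crossover classes dw D s and DW d S (256 + 213 = 469) plus the double crossovers (11).
RF(d–dw) = (469 + 11) / 2155 = 480/2155 = 0.2227 → 22.3 m.u.

22.3 m.u.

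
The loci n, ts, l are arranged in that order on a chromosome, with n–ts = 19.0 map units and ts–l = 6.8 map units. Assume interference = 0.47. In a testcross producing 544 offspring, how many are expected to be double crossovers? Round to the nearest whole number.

Map distances give recombination frequencies of 0.190 and 0.068 for the two intervals.
With interference 0.47 (so coincidence = 0.53), expected double-crossover frequency = 0.190 × 0.068 × 0.53 = 0.00685.
Expected number = 0.00685 × 544 = 3.73 ≈ 4.

4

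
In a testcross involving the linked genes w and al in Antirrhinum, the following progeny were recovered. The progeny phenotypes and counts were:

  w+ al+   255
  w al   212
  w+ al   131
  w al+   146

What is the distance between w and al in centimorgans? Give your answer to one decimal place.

37.2 centimorgans

The two most frequent classes, w+ al+ (255) and w al (212), are the parental types, so the F1 was w+ al+ / w al.
The recombinant classes are w+ al and w al+: 131 + 146 = 277.
Recombination frequency = 277/744 = 0.3723 ≈ 37.2%, i.e. 37.2 centimorgans.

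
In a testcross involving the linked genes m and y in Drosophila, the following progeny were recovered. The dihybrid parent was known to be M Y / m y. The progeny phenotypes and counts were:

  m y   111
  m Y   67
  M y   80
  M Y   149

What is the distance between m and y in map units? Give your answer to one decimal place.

36.1 map units

The recombinant classes are M y and m Y: 80 + 67 = 147.
Recombination frequency = 147/407 = 0.3612 ≈ 36.1%, i.e. 36.1 map units.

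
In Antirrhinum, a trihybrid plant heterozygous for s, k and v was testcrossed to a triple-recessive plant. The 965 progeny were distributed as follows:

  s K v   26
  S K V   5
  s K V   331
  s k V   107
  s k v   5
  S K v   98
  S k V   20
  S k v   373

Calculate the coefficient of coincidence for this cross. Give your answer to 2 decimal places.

0.80

The two most frequent reciprocal classes, S k v and s K V, are the parental types, so the F1 was S k v / s K V.
The two rarest classes, s k v and S K V, are the double crossovers. Comparing them with the parentals, only the s allele has switched, so s is the middle locus and the order is v – s – k.
v–s: (46 + 10)/965 = 0.0580; s–k: (205 + 10)/965 = 0.2228.
Expected DCO frequency = 0.0580 × 0.2228 ≈ 0.01292; observed = 10/965 ≈ 0.01036.
Coefficient of coincidence = 0.01036/0.01292 ≈ 0.80.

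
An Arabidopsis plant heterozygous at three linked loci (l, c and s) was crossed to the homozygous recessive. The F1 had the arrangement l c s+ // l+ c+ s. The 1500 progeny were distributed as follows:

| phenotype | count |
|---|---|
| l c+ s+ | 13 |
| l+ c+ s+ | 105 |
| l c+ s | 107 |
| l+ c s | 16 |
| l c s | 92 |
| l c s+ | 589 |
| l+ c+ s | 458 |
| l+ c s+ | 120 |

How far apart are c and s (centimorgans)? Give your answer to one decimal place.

The two rarest classes, l c+ s+ and l+ c s, are the double crossovers. Comparing them with the parentals, only the c allele has switched, so c is the middle locus and the order is l – c – s.
Crossovers in the c–s interval produce the single-crossover classes l c s and l+ c+ s+ (92 + 105 = 197) plus the double crossovers (29).
RF(c–s) = (197 + 29) / 1500 = 226/1500 = 0.1507 → 15.1 centimorgans.

15.1 centimorgans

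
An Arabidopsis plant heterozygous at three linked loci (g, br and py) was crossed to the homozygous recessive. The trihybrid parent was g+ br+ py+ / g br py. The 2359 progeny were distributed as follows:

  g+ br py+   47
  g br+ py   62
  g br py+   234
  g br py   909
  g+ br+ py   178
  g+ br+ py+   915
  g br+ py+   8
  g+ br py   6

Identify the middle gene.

g

The two rarest classes, g br+ py+ and g+ br py, are the double crossovers. Comparing them with the parentals, only the g allele has switched, so g is the middle locus and the order is br – g – py.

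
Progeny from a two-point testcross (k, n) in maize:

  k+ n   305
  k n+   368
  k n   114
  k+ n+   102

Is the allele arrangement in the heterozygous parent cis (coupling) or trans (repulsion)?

trans

The two most frequent classes are k+ n (305) and k n+ (368); these are the parental (non-recombinant) types.
So the F1 carried k+ n on one chromosome and k n+ on the other — the recessive alleles are on opposite chromosomes (trans / repulsion).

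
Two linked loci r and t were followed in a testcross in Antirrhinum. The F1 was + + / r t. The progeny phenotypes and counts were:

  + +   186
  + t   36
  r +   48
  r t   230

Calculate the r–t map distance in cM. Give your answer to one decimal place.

16.8 cM

The recombinant classes are + t and r +: 36 + 48 = 84.
Recombination frequency = 84/500 = 0.1680 ≈ 16.8%, i.e. 16.8 cM.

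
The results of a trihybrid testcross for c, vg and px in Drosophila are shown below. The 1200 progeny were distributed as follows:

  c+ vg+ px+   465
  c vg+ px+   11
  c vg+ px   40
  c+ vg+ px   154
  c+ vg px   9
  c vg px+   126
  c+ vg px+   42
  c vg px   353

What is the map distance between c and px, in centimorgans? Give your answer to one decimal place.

The two most frequent reciprocal classes, c+ vg+ px+ and c vg px, are the parental types, so the F1 was c+ vg+ px+ / c vg px.
The two rarest classes, c vg+ px+ and c+ vg px, are the double crossovers. Comparing them with the parentals, only the c allele has switched, so c is the middle locus and the order is vg – c – px.
Crossovers in the c–px interval produce the single-crossover classes c+ vg+ px and c vg px+ (154 + 126 = 280) plus the double crossovers (20).
RF(c–px) = (280 + 20) / 1200 = 300/1200 = 0.2500 → 25.0 centimorgans.

25.0 centimorgans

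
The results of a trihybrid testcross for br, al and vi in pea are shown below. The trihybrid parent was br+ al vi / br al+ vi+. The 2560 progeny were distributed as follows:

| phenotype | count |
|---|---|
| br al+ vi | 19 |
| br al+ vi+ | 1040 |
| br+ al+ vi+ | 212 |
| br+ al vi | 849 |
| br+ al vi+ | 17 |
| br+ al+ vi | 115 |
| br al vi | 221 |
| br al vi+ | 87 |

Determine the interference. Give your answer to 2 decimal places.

0.17

The two rarest classes, br+ al vi+ and br al+ vi, are the double crossovers. Comparing them with the parentals, only the vi allele has switched, so vi is the middle locus and the order is br – vi – al.
br–vi: (433 + 36)/2560 = 0.1832; vi–al: (202 + 36)/2560 = 0.0930.
Expected DCO frequency = 0.1832 × 0.0930 ≈ 0.01704; observed = 36/2560 ≈ 0.01406.
Coefficient of coincidence = 0.01406/0.01704 ≈ 0.83; interference = 1 − 0.83 = 0.17.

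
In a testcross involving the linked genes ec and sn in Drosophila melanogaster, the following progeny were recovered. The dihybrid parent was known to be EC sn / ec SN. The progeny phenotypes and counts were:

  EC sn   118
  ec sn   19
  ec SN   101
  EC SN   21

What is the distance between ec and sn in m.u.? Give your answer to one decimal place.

15.4 m.u.

The recombinant classes are EC SN and ec sn: 21 + 19 = 40.
Recombination frequency = 40/259 = 0.1544 ≈ 15.4%, i.e. 15.4 m.u.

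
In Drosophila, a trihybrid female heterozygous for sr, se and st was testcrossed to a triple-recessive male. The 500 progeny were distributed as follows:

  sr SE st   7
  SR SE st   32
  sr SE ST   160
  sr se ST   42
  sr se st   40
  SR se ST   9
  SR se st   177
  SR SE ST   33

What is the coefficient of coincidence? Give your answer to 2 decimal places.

1.00

The two most frequent reciprocal classes, sr SE ST and SR se st, are the parental types, so the F1 was sr SE ST / SR se st.
The two rarest classes, sr SE st and SR se ST, are the double crossovers. Comparing them with the parentals, only the st allele has switched, so st is the middle locus and the order is sr – st – se.
sr–st: (73 + 16)/500 = 0.1780; st–se: (74 + 16)/500 = 0.1800.
Expected DCO frequency = 0.1780 × 0.1800 ≈ 0.03204; observed = 16/500 ≈ 0.03200.
Coefficient of coincidence = 0.03200/0.03204 ≈ 1.00.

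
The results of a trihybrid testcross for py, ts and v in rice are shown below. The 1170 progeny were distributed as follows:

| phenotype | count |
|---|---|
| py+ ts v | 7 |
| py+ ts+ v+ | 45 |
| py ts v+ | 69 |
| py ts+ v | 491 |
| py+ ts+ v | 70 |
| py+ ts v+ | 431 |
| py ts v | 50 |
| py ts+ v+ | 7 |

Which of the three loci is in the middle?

The two most frequent reciprocal classes, py+ ts v+ and py ts+ v, are the parental types, so the F1 was py+ ts v+ / py ts+ v.
The two rarest classes, py+ ts v and py ts+ v+, are the double crossovers. Comparing them with the parentals, only the v allele has switched, so v is the middle locus and the order is ts – v – py.

v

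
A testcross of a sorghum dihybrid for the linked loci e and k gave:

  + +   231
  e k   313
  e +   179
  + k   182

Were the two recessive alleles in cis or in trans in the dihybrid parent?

cis

The two most frequent classes are + + (231) and e k (313); these are the parental (non-recombinant) types.
So the F1 carried + + on one chromosome and e k on the other — the recessive alleles are on the same chromosome (cis / coupling).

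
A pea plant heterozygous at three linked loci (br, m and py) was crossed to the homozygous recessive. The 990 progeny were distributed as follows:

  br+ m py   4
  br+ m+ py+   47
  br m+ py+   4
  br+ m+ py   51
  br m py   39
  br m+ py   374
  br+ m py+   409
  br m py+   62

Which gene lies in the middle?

py

The two most frequent reciprocal classes, br+ m py+ and br m+ py, are the parental types, so the F1 was br+ m py+ / br m+ py.
The two rarest classes, br+ m py and br m+ py+, are the double crossovers. Comparing them with the parentals, only the py allele has switched, so py is the middle locus and the order is m – py – br.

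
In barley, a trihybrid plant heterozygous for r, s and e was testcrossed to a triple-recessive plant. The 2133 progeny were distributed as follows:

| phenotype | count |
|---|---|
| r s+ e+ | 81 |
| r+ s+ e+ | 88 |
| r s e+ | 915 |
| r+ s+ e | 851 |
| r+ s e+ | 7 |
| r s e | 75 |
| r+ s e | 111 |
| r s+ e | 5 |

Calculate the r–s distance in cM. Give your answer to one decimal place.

9.6 cM

The two most frequent reciprocal classes, r+ s+ e and r s e+, are the parental types, so the F1 was r+ s+ e / r s e+.
The two rarest classes, r s+ e and r+ s e+, are the double crossovers. Comparing them with the parentals, only the r allele has switched, so r is the middle locus and the order is e – r – s.
Crossovers in the r–s interval produce the single-crossover classes r+ s e and r s+ e+ (111 + 81 = 192) plus the double crossovers (12).
RF(r–s) = (192 + 12) / 2133 = 204/2133 = 0.0956 → 9.6 cM.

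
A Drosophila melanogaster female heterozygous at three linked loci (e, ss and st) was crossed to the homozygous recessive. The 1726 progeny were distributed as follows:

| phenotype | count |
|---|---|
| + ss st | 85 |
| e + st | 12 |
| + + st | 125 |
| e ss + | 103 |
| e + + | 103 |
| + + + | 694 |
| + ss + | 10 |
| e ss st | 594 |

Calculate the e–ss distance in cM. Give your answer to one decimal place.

12.2 cM

The two most frequent reciprocal classes, e ss st and + + +, are the parental types, so the F1 was e ss st / + + +.
The two rarest classes, e + st and + ss +, are the double crossovers. Comparing them with the parentals, only the ss allele has switched, so ss is the middle locus and the order is e – ss – st.
Crossovers in the e–ss interval produce the single-crossover classes + ss st and e + + (85 + 103 = 188) plus the double crossovers (22).
RF(e–ss) = (188 + 22) / 1726 = 210/1726 = 0.1217 → 12.2 cM.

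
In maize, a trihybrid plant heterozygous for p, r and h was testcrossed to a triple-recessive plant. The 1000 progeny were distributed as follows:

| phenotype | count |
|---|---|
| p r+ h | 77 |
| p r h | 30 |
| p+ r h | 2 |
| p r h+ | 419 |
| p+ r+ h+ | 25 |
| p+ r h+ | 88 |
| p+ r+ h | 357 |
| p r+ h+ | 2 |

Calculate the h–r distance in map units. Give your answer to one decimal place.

The two most frequent reciprocal classes, p r h+ and p+ r+ h, are the parental types, so the F1 was p r h+ / p+ r+ h.
The two rarest classes, p r+ h+ and p+ r h, are the double crossovers. Comparing them with the parentals, only the r allele has switched, so r is the middle locus and the order is h – r – p.
Crossovers in the h–r interval produce the single-crossover classes p r h and p+ r+ h+ (30 + 25 = 55) plus the double crossovers (4).
RF(h–r) = (55 + 4) / 1000 = 59/1000 = 0.0590 → 5.9 map units.

5.9 map units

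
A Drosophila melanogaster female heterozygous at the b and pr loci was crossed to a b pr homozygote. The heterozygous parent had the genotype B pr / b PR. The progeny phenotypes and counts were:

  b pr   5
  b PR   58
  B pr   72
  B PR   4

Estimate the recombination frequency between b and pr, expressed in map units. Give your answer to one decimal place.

6.5 map units

The recombinant classes are B PR and b pr: 4 + 5 = 9.
Recombination frequency = 9/139 = 0.0647 ≈ 6.5%, i.e. 6.5 map units.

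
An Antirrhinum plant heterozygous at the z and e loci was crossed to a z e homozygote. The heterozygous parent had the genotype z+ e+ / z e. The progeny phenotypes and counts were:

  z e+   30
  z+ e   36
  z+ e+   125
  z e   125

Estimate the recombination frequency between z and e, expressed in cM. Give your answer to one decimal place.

20.9 cM

The recombinant classes are z+ e and z e+: 36 + 30 = 66.
Recombination frequency = 66/316 = 0.2089 ≈ 20.9%, i.e. 20.9 cM.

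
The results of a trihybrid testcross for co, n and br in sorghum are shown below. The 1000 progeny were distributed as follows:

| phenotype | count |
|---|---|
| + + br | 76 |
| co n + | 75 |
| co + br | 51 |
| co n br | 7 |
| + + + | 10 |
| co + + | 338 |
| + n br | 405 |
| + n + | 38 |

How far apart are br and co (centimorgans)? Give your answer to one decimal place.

The two most frequent reciprocal classes, + n br and co + +, are the parental types, so the F1 was + n br / co + +.
The two rarest classes, co n br and + + +, are the double crossovers. Comparing them with the parentals, only the co allele has switched, so co is the middle locus and the order is br – co – n.
Crossovers in the br–co interval produce the single-crossover classes + n + and co + br (38 + 51 = 89) plus the double crossovers (17).
RF(br–co) = (89 + 17) / 1000 = 106/1000 = 0.1060 → 10.6 centimorgans.

10.6 centimorgans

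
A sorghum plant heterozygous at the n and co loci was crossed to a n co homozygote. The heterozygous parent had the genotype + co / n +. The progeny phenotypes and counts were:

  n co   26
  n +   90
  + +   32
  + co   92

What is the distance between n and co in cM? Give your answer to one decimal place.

24.2 cM

The recombinant classes are + + and n co: 32 + 26 = 58.
Recombination frequency = 58/240 = 0.2417 ≈ 24.2%, i.e. 24.2 cM.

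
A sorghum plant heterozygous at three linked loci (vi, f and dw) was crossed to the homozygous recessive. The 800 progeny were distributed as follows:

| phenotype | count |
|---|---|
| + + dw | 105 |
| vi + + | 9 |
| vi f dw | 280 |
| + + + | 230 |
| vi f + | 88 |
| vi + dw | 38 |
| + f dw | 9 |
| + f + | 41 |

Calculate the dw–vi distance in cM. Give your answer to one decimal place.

The two most frequent reciprocal classes, vi f dw and + + +, are the parental types, so the F1 was vi f dw / + + +.
The two rarest classes, + f dw and vi + +, are the double crossovers. Comparing them with the parentals, only the vi allele has switched, so vi is the middle locus and the order is f – vi – dw.
Crossovers in the vi–dw interval produce the single-crossover classes vi f + and + + dw (88 + 105 = 193) plus the double crossovers (18).
RF(vi–dw) = (193 + 18) / 800 = 211/800 = 0.2637 → 26.4 cM.

26.4 cM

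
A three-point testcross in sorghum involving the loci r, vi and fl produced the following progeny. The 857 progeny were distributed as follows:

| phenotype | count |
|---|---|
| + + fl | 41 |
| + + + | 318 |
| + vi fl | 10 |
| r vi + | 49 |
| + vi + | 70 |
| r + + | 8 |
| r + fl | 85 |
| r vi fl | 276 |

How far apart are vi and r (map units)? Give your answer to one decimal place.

The two most frequent reciprocal classes, r vi fl and + + +, are the parental types, so the F1 was r vi fl / + + +.
The two rarest classes, + vi fl and r + +, are the double crossovers. Comparing them with the parentals, only the r allele has switched, so r is the middle locus and the order is vi – r – fl.
Crossovers in the vi–r interval produce the single-crossover classes r + fl and + vi + (85 + 70 = 155) plus the double crossovers (18).
RF(vi–r) = (155 + 18) / 857 = 173/857 = 0.2019 → 20.2 map units.

20.2 map units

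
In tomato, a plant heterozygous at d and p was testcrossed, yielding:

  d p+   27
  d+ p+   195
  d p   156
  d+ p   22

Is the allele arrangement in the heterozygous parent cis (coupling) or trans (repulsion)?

cis

The two most frequent classes are d+ p+ (195) and d p (156); these are the parental (non-recombinant) types.
So the F1 carried d+ p+ on one chromosome and d p on the other — the recessive alleles are on the same chromosome (cis / coupling).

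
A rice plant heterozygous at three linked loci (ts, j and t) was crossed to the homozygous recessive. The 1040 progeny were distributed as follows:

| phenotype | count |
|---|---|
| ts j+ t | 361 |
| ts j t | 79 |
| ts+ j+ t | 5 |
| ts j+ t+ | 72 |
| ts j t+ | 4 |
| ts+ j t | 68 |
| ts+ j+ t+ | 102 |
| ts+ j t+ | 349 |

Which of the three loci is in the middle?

ts

The two most frequent reciprocal classes, ts+ j t+ and ts j+ t, are the parental types, so the F1 was ts+ j t+ / ts j+ t.
The two rarest classes, ts j t+ and ts+ j+ t, are the double crossovers. Comparing them with the parentals, only the ts allele has switched, so ts is the middle locus and the order is t – ts – j.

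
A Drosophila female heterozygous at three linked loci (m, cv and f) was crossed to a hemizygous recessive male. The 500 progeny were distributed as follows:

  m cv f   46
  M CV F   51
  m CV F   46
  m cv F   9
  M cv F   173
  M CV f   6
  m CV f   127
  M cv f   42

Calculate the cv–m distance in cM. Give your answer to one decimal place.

22.4 cM

The two most frequent reciprocal classes, M cv F and m CV f, are the parental types, so the F1 was M cv F / m CV f.
The two rarest classes, m cv F and M CV f, are the double crossovers. Comparing them with the parentals, only the m allele has switched, so m is the middle locus and the order is f – m – cv.
Crossovers in the m–cv interval produce the single-crossover classes M CV F and m cv f (51 + 46 = 97) plus the double crossovers (15).
RF(m–cv) = (97 + 15) / 500 = 112/500 = 0.2240 → 22.4 cM.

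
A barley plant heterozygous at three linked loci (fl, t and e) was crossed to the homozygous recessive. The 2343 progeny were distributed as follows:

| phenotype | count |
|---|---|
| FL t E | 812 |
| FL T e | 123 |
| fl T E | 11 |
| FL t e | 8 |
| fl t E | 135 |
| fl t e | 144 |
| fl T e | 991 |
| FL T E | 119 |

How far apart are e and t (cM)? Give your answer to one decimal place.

12.0 cM

The two most frequent reciprocal classes, FL t E and fl T e, are the parental types, so the F1 was FL t E / fl T e.
The two rarest classes, FL t e and fl T E, are the double crossovers. Comparing them with the parentals, only the e allele has switched, so e is the middle locus and the order is fl – e – t.
Crossovers in the e–t interval produce the single-crossover classes FL T E and fl t e (119 + 144 = 263) plus the double crossovers (19).
RF(e–t) = (263 + 19) / 2343 = 282/2343 = 0.1204 → 12.0 cM.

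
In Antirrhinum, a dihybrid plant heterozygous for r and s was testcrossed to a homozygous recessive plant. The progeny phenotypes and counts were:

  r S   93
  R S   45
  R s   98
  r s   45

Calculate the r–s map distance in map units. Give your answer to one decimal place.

The two most frequent classes, R s (98) and r S (93), are the parental types, so the F1 was R s / r S.
The recombinant classes are R S and r s: 45 + 45 = 90.
Recombination frequency = 90/281 = 0.3203 ≈ 32.0%, i.e. 32.0 map units.

32.0 map units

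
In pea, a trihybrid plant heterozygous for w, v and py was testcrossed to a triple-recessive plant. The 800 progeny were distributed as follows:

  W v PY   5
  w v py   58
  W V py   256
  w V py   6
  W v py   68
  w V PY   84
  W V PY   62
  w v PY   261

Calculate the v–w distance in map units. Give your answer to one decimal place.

The two most frequent reciprocal classes, w v PY and W V py, are the parental types, so the F1 was w v PY / W V py.
The two rarest classes, W v PY and w V py, are the double crossovers. Comparing them with the parentals, only the w allele has switched, so w is the middle locus and the order is py – w – v.
Crossovers in the w–v interval produce the single-crossover classes w V PY and W v py (84 + 68 = 152) plus the double crossovers (11).
RF(w–v) = (152 + 11) / 800 = 163/800 = 0.2037 → 20.4 map units.

20.4 map units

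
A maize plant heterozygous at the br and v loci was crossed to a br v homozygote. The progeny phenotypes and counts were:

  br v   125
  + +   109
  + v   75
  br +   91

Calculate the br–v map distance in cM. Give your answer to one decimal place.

41.5 cM

The two most frequent classes, + + (109) and br v (125), are the parental types, so the F1 was + + / br v.
The recombinant classes are + v and br +: 75 + 91 = 166.
Recombination frequency = 166/400 = 0.4150 ≈ 41.5%, i.e. 41.5 cM.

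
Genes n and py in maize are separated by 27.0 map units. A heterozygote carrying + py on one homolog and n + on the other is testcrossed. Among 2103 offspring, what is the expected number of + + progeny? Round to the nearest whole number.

A map distance of 27.0 map units corresponds to a recombination frequency of 0.270.
The F1 is + py / n +, so + + is a recombinant gamete class with expected frequency r/2 = 0.270/2 = 0.1350.
Expected number = 0.1350 × 2103 = 283.91 ≈ 284.

284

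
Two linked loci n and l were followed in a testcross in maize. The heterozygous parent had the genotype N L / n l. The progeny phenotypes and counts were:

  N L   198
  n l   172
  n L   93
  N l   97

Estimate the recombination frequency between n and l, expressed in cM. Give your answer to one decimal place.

The recombinant classes are N l and n L: 97 + 93 = 190.
Recombination frequency = 190/560 = 0.3393 ≈ 33.9%, i.e. 33.9 cM.

33.9 cM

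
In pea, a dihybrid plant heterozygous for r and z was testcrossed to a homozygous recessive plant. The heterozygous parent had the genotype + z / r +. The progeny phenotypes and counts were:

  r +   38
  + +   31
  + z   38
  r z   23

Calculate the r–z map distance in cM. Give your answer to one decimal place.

41.5 cM

The recombinant classes are + + and r z: 31 + 23 = 54.
Recombination frequency = 54/130 = 0.4154 ≈ 41.5%, i.e. 41.5 cM.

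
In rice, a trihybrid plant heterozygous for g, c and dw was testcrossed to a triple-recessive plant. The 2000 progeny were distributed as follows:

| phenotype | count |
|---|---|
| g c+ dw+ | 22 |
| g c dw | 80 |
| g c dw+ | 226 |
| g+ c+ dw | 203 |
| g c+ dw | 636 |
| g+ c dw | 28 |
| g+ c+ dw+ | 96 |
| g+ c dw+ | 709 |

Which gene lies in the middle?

dw

The two most frequent reciprocal classes, g+ c dw+ and g c+ dw, are the parental types, so the F1 was g+ c dw+ / g c+ dw.
The two rarest classes, g+ c dw and g c+ dw+, are the double crossovers. Comparing them with the parentals, only the dw allele has switched, so dw is the middle locus and the order is g – dw – c.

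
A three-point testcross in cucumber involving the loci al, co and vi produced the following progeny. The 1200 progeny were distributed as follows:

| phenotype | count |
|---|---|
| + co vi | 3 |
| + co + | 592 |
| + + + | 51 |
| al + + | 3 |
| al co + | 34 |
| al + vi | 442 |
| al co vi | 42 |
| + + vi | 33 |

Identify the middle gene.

vi

The two most frequent reciprocal classes, + co + and al + vi, are the parental types, so the F1 was + co + / al + vi.
The two rarest classes, + co vi and al + +, are the double crossovers. Comparing them with the parentals, only the vi allele has switched, so vi is the middle locus and the order is al – vi – co.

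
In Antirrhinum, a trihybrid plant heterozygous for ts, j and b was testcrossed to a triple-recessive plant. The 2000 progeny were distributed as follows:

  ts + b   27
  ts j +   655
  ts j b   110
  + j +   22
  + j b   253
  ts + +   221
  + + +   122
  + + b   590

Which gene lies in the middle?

ts

The two most frequent reciprocal classes, + + b and ts j +, are the parental types, so the F1 was + + b / ts j +.
The two rarest classes, ts + b and + j +, are the double crossovers. Comparing them with the parentals, only the ts allele has switched, so ts is the middle locus and the order is j – ts – b.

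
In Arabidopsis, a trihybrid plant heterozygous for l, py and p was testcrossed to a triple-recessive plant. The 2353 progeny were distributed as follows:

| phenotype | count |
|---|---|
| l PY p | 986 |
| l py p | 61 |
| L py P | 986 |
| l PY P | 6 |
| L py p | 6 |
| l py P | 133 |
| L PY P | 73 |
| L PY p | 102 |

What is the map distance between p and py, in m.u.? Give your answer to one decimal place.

The two most frequent reciprocal classes, l PY p and L py P, are the parental types, so the F1 was l PY p / L py P.
The two rarest classes, l PY P and L py p, are the double crossovers. Comparing them with the parentals, only the p allele has switched, so p is the middle locus and the order is py – p – l.
Crossovers in the py–p interval produce the single-crossover classes l py p and L PY P (61 + 73 = 134) plus the double crossovers (12).
RF(py–p) = (134 + 12) / 2353 = 146/2353 = 0.0620 → 6.2 m.u.

6.2 m.u.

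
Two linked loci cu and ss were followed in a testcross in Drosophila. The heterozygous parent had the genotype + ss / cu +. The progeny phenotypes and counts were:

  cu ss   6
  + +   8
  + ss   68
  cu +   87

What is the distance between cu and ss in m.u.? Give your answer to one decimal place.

8.3 m.u.

The recombinant classes are + + and cu ss: 8 + 6 = 14.
Recombination frequency = 14/169 = 0.0828 ≈ 8.3%, i.e. 8.3 m.u.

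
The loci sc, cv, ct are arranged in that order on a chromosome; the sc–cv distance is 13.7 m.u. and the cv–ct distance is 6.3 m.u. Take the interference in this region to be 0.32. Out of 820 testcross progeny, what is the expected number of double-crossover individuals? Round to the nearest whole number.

Map distances give recombination frequencies of 0.137 and 0.063 for the two intervals.
With interference 0.32 (so coincidence = 0.68), expected double-crossover frequency = 0.137 × 0.063 × 0.68 = 0.00587.
Expected number = 0.00587 × 820 = 4.81 ≈ 5.

5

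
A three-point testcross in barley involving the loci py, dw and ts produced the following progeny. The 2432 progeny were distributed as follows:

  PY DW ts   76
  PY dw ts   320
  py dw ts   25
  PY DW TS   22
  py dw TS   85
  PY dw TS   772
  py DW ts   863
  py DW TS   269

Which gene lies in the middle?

dw

The two most frequent reciprocal classes, PY dw TS and py DW ts, are the parental types, so the F1 was PY dw TS / py DW ts.
The two rarest classes, PY DW TS and py dw ts, are the double crossovers. Comparing them with the parentals, only the dw allele has switched, so dw is the middle locus and the order is ts – dw – py.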